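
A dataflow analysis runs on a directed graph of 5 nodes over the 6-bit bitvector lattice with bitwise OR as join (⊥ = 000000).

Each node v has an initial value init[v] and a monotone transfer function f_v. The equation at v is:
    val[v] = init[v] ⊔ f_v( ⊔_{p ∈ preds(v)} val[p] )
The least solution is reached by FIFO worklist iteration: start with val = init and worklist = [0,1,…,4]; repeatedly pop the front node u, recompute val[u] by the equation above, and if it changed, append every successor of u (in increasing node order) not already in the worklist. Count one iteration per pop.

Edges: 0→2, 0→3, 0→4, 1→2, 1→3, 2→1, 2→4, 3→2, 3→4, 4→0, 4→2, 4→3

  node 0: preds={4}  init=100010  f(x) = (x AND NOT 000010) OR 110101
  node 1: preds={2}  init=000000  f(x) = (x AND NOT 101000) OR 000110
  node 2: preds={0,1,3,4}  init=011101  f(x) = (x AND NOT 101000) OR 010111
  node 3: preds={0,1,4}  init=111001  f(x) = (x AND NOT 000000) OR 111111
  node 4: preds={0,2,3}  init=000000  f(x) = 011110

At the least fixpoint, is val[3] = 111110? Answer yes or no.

no

Trace (11 dequeues):
  [1] u=0 | in 000000 | out 110111 | prev 100010 | push {}
  [2] u=1 | in 011101 | out 010111 | prev 000000 | push {}
  [3] u=2 | in 111111 | out 011111 | prev 011101 | push {1}
  [4] u=3 | in 110111 | out 111111 | prev 111001 | push {2}
  [5] u=4 | in 111111 | out 011110 | prev 000000 | push {0,3}
  [6] u=1 | in 011111 | out 010111 | ==
  [7] u=2 | in 111111 | out 011111 | ==
  [8] u=0 | in 011110 | out 111111 | prev 110111 | push {2,4}
  [9] u=3 | in 111111 | out 111111 | ==
  [10] u=2 | in 111111 | out 011111 | ==
  [11] u=4 | in 111111 | out 011110 | ==

Converged values:
  [0] 111111
  [1] 010111
  [2] 011111
  [3] 111111
  [4] 011110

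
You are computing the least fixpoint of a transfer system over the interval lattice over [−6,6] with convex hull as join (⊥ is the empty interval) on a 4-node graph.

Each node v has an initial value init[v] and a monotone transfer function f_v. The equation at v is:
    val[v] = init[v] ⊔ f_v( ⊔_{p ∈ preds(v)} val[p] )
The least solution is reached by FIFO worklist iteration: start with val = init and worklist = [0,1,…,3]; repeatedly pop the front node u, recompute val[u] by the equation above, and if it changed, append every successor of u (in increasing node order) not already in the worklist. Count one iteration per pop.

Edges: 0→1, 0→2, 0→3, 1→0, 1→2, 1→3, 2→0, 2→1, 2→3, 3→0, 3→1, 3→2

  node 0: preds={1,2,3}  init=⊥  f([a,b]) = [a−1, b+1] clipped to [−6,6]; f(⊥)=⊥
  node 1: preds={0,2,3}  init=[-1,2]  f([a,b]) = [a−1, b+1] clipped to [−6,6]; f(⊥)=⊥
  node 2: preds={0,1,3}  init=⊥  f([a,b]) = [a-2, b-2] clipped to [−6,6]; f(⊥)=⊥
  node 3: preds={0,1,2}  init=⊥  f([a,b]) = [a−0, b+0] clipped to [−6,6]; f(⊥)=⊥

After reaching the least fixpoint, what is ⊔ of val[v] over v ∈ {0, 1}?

[-6,6]

Iteration log — 12 steps:
  step 1. node 0  ⊔preds=[-1,2]  new=[-2,3]  old=⊥  +wl: 
  step 2. node 1  ⊔preds=[-2,3]  new=[-3,4]  old=[-1,2]  +wl: 0
  step 3. node 2  ⊔preds=[-3,4]  new=[-5,2]  old=⊥  +wl: 1
  step 4. node 3  ⊔preds=[-5,4]  new=[-5,4]  old=⊥  +wl: 2
  step 5. node 0  ⊔preds=[-5,4]  new=[-6,5]  old=[-2,3]  +wl: 3
  step 6. node 1  ⊔preds=[-6,5]  new=[-6,6]  old=[-3,4]  +wl: 0
  step 7. node 2  ⊔preds=[-6,6]  new=[-6,4]  old=[-5,2]  +wl: 1
  step 8. node 3  ⊔preds=[-6,6]  new=[-6,6]  old=[-5,4]  +wl: 2
  step 9. node 0  ⊔preds=[-6,6]  new=[-6,6]  old=[-6,5]  +wl: 3
  step 10. node 1  ⊔preds=[-6,6]  new=[-6,6]  stable
  step 11. node 2  ⊔preds=[-6,6]  new=[-6,4]  stable
  step 12. node 3  ⊔preds=[-6,6]  new=[-6,6]  stable

Least fixpoint reached:
  node 0: [-6,6]
  node 1: [-6,6]
  node 2: [-6,4]
  node 3: [-6,6]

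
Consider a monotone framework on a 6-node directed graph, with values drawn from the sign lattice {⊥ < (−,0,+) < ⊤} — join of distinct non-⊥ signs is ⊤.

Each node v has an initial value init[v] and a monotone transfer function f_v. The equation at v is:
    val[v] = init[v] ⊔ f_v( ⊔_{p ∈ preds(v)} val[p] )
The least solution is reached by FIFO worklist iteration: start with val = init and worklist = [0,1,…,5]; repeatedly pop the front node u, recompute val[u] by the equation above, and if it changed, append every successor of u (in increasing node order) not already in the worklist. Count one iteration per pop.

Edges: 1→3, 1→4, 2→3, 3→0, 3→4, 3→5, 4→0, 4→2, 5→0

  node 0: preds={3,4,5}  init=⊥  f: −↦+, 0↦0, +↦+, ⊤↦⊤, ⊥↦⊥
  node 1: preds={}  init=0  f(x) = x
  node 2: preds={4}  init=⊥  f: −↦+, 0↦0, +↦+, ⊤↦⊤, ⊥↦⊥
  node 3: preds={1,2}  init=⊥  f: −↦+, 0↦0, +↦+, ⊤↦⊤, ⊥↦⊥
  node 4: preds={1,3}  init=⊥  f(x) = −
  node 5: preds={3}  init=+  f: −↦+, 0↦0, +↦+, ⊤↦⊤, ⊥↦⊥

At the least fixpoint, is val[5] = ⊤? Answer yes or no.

yes

Trace (12 dequeues):
  [1] u=0 | in + | out + | prev ⊥ | push {}
  [2] u=1 | in ⊥ | out 0 | ==
  [3] u=2 | in ⊥ | out ⊥ | ==
  [4] u=3 | in 0 | out 0 | prev ⊥ | push {0}
  [5] u=4 | in 0 | out − | prev ⊥ | push {2}
  [6] u=5 | in 0 | out ⊤ | prev + | push {}
  [7] u=0 | in ⊤ | out ⊤ | prev + | push {}
  [8] u=2 | in − | out + | prev ⊥ | push {3}
  [9] u=3 | in ⊤ | out ⊤ | prev 0 | push {0,4,5}
  [10] u=0 | in ⊤ | out ⊤ | ==
  [11] u=4 | in ⊤ | out − | ==
  [12] u=5 | in ⊤ | out ⊤ | ==

Converged values:
  [0] ⊤
  [1] 0
  [2] +
  [3] ⊤
  [4] −
  [5] ⊤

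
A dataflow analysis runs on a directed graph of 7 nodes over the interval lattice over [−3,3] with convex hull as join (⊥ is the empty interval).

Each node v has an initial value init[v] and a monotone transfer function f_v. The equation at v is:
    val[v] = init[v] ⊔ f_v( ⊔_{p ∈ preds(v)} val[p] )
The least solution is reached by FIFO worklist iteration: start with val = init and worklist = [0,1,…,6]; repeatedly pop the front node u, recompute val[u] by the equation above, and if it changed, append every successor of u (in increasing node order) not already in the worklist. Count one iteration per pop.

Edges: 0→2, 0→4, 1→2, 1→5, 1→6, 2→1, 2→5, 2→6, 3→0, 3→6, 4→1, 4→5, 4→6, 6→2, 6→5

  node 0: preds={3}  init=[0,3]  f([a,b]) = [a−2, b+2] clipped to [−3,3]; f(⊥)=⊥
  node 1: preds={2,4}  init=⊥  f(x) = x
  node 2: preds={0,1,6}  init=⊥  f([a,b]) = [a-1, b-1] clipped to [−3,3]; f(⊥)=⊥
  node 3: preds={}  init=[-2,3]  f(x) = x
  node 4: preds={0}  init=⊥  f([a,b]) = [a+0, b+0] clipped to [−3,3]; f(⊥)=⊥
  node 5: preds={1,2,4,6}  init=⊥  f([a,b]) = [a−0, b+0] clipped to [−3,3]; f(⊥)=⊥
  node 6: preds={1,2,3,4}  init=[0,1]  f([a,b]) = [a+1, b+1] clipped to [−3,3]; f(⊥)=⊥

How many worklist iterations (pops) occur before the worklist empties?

Trace (11 dequeues):
  [1] u=0 | in [-2,3] | out [-3,3] | prev [0,3] | push {}
  [2] u=1 | in ⊥ | out ⊥ | ==
  [3] u=2 | in [-3,3] | out [-3,2] | prev ⊥ | push {1}
  [4] u=3 | in ⊥ | out [-2,3] | ==
  [5] u=4 | in [-3,3] | out [-3,3] | prev ⊥ | push {}
  [6] u=5 | in [-3,3] | out [-3,3] | prev ⊥ | push {}
  [7] u=6 | in [-3,3] | out [-2,3] | prev [0,1] | push {2,5}
  [8] u=1 | in [-3,3] | out [-3,3] | prev ⊥ | push {6}
  [9] u=2 | in [-3,3] | out [-3,2] | ==
  [10] u=5 | in [-3,3] | out [-3,3] | ==
  [11] u=6 | in [-3,3] | out [-2,3] | ==

Converged values:
  [0] [-3,3]
  [1] [-3,3]
  [2] [-3,2]
  [3] [-2,3]
  [4] [-3,3]
  [5] [-3,3]
  [6] [-2,3]

11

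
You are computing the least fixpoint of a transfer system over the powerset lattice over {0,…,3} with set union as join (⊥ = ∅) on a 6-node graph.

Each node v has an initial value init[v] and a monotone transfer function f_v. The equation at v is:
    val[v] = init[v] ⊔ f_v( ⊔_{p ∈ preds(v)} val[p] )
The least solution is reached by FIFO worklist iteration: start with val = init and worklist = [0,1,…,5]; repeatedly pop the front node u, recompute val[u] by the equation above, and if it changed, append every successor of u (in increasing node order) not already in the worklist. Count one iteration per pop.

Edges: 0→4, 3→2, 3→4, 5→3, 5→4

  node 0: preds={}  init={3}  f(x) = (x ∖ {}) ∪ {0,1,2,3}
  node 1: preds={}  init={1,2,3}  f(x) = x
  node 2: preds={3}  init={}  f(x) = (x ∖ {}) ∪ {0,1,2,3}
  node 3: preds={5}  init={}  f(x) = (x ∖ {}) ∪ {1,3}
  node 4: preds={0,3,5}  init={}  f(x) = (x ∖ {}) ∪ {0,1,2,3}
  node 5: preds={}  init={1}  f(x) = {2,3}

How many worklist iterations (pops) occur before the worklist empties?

Worklist (10 pops):
  #1 pop 0: in={} → {0,1,2,3} (was {3}); enqueue []
  #2 pop 1: in={} → {1,2,3} (no change)
  #3 pop 2: in={} → {0,1,2,3} (was {}); enqueue []
  #4 pop 3: in={1} → {1,3} (was {}); enqueue [2]
  #5 pop 4: in={0,1,2,3} → {0,1,2,3} (was {}); enqueue []
  #6 pop 5: in={} → {1,2,3} (was {1}); enqueue [3,4]
  #7 pop 2: in={1,3} → {0,1,2,3} (no change)
  #8 pop 3: in={1,2,3} → {1,2,3} (was {1,3}); enqueue [2]
  #9 pop 4: in={0,1,2,3} → {0,1,2,3} (no change)
  #10 pop 2: in={1,2,3} → {0,1,2,3} (no change)

Fixpoint:
  val[0] = {0,1,2,3}
  val[1] = {1,2,3}
  val[2] = {0,1,2,3}
  val[3] = {1,2,3}
  val[4] = {0,1,2,3}
  val[5] = {1,2,3}

10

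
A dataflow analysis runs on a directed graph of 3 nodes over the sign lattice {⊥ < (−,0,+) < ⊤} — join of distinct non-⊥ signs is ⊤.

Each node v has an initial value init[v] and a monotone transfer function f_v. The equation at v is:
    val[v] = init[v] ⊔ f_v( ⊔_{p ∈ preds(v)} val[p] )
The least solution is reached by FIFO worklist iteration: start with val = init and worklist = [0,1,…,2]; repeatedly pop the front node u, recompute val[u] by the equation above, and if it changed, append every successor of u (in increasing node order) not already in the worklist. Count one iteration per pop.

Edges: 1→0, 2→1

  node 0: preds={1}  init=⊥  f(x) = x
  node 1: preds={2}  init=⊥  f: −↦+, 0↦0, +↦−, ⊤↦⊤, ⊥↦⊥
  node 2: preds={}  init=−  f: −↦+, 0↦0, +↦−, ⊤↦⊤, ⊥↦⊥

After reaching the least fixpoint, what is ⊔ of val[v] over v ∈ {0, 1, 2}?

⊤

Iteration log — 4 steps:
  step 1. node 0  ⊔preds=⊥  new=⊥  stable
  step 2. node 1  ⊔preds=−  new=+  old=⊥  +wl: 0
  step 3. node 2  ⊔preds=⊥  new=−  stable
  step 4. node 0  ⊔preds=+  new=+  old=⊥  +wl: 

Least fixpoint reached:
  node 0: +
  node 1: +
  node 2: −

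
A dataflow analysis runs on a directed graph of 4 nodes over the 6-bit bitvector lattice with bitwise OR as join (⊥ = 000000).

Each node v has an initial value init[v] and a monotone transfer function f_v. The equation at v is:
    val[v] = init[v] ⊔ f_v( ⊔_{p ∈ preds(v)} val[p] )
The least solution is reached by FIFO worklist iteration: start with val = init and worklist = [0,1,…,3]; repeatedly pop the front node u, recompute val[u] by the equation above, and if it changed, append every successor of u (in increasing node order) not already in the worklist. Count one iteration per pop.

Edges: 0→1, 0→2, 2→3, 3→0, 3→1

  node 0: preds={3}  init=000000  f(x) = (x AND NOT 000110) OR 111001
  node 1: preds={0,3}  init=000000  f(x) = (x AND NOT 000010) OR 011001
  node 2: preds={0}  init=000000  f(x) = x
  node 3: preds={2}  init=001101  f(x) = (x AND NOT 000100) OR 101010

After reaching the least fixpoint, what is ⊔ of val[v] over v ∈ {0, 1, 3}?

111111

Worklist (6 pops):
  #1 pop 0: in=001101 → 111001 (was 000000); enqueue []
  #2 pop 1: in=111101 → 111101 (was 000000); enqueue []
  #3 pop 2: in=111001 → 111001 (was 000000); enqueue []
  #4 pop 3: in=111001 → 111111 (was 001101); enqueue [0,1]
  #5 pop 0: in=111111 → 111001 (no change)
  #6 pop 1: in=111111 → 111101 (no change)

Fixpoint:
  val[0] = 111001
  val[1] = 111101
  val[2] = 111001
  val[3] = 111111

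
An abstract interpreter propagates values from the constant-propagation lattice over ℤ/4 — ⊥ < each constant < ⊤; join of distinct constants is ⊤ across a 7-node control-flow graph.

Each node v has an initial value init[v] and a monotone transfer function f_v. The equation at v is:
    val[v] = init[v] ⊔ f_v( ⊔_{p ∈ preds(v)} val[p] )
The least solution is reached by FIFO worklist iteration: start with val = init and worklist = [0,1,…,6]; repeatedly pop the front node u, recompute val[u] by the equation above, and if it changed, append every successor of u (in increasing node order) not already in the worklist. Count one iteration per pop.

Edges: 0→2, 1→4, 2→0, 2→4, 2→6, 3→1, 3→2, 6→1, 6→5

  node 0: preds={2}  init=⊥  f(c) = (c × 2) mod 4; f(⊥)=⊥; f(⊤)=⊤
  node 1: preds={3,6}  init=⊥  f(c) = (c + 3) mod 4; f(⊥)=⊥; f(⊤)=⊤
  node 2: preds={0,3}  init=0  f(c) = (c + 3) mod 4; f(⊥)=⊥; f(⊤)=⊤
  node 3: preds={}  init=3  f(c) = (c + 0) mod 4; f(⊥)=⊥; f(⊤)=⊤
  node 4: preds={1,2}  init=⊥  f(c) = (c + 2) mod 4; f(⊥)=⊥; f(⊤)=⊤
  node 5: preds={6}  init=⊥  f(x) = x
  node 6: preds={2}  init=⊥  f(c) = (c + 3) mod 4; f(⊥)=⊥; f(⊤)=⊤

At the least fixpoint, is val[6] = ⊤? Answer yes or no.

Worklist (12 pops):
  #1 pop 0: in=0 → 0 (was ⊥); enqueue []
  #2 pop 1: in=3 → 2 (was ⊥); enqueue []
  #3 pop 2: in=⊤ → ⊤ (was 0); enqueue [0]
  #4 pop 3: in=⊥ → 3 (no change)
  #5 pop 4: in=⊤ → ⊤ (was ⊥); enqueue []
  #6 pop 5: in=⊥ → ⊥ (no change)
  #7 pop 6: in=⊤ → ⊤ (was ⊥); enqueue [1,5]
  #8 pop 0: in=⊤ → ⊤ (was 0); enqueue [2]
  #9 pop 1: in=⊤ → ⊤ (was 2); enqueue [4]
  #10 pop 5: in=⊤ → ⊤ (was ⊥); enqueue []
  #11 pop 2: in=⊤ → ⊤ (no change)
  #12 pop 4: in=⊤ → ⊤ (no change)

Fixpoint:
  val[0] = ⊤
  val[1] = ⊤
  val[2] = ⊤
  val[3] = 3
  val[4] = ⊤
  val[5] = ⊤
  val[6] = ⊤

yes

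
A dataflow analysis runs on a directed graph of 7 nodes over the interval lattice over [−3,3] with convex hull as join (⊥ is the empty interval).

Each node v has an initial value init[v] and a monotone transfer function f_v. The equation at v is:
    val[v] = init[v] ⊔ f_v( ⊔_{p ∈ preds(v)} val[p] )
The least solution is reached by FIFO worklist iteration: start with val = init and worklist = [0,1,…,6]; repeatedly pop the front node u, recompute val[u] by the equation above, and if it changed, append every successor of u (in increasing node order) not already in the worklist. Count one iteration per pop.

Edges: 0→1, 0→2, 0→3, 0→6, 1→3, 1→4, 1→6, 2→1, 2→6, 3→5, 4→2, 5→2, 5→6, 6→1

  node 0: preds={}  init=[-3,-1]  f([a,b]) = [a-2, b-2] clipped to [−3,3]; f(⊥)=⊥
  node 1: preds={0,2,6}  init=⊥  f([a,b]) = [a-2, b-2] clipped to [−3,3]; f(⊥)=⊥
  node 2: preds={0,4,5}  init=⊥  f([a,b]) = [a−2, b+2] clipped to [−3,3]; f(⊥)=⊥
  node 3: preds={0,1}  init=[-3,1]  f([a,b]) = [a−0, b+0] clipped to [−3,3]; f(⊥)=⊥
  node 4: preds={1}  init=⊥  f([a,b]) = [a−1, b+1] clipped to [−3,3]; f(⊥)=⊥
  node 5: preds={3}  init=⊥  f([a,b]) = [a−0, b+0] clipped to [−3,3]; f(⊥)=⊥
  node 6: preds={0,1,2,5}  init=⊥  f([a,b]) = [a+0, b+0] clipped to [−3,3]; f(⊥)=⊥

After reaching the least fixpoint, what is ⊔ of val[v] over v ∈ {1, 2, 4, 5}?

Worklist (18 pops):
  #1 pop 0: in=⊥ → [-3,-1] (no change)
  #2 pop 1: in=[-3,-1] → [-3,-3] (was ⊥); enqueue []
  #3 pop 2: in=[-3,-1] → [-3,1] (was ⊥); enqueue [1]
  #4 pop 3: in=[-3,-1] → [-3,1] (no change)
  #5 pop 4: in=[-3,-3] → [-3,-2] (was ⊥); enqueue [2]
  #6 pop 5: in=[-3,1] → [-3,1] (was ⊥); enqueue []
  #7 pop 6: in=[-3,1] → [-3,1] (was ⊥); enqueue []
  #8 pop 1: in=[-3,1] → [-3,-1] (was [-3,-3]); enqueue [3,4,6]
  #9 pop 2: in=[-3,1] → [-3,3] (was [-3,1]); enqueue [1]
  #10 pop 3: in=[-3,-1] → [-3,1] (no change)
  #11 pop 4: in=[-3,-1] → [-3,0] (was [-3,-2]); enqueue [2]
  #12 pop 6: in=[-3,3] → [-3,3] (was [-3,1]); enqueue []
  #13 pop 1: in=[-3,3] → [-3,1] (was [-3,-1]); enqueue [3,4,6]
  #14 pop 2: in=[-3,1] → [-3,3] (no change)
  #15 pop 3: in=[-3,1] → [-3,1] (no change)
  #16 pop 4: in=[-3,1] → [-3,2] (was [-3,0]); enqueue [2]
  #17 pop 6: in=[-3,3] → [-3,3] (no change)
  #18 pop 2: in=[-3,2] → [-3,3] (no change)

Fixpoint:
  val[0] = [-3,-1]
  val[1] = [-3,1]
  val[2] = [-3,3]
  val[3] = [-3,1]
  val[4] = [-3,2]
  val[5] = [-3,1]
  val[6] = [-3,3]

[-3,3]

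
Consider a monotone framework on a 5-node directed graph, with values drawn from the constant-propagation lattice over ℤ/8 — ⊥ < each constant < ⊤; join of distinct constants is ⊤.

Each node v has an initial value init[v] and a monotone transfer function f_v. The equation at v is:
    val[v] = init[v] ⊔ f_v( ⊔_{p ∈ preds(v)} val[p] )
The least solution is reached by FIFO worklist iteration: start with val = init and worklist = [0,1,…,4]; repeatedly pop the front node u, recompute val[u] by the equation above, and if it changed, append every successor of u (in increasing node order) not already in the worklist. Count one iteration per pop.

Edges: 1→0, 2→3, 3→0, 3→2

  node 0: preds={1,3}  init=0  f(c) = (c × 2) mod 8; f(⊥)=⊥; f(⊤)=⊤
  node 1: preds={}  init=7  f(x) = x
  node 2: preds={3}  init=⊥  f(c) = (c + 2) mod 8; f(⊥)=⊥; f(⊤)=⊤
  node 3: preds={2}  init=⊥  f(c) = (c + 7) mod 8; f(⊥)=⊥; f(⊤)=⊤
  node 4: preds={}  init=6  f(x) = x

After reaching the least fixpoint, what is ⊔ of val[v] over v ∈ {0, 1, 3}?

⊤

Trace (5 dequeues):
  [1] u=0 | in 7 | out ⊤ | prev 0 | push {}
  [2] u=1 | in ⊥ | out 7 | ==
  [3] u=2 | in ⊥ | out ⊥ | ==
  [4] u=3 | in ⊥ | out ⊥ | ==
  [5] u=4 | in ⊥ | out 6 | ==

Converged values:
  [0] ⊤
  [1] 7
  [2] ⊥
  [3] ⊥
  [4] 6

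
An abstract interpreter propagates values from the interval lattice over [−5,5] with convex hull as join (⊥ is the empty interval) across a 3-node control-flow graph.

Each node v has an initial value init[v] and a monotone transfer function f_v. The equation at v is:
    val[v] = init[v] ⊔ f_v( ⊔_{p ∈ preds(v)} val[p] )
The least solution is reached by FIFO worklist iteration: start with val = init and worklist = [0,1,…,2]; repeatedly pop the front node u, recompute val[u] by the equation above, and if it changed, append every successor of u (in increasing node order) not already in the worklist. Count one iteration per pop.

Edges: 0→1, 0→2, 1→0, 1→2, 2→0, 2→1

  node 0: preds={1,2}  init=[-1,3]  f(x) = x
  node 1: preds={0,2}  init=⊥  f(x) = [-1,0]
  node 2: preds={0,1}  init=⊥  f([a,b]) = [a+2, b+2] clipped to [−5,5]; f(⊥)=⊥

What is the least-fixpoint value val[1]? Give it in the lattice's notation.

Worklist (6 pops):
  #1 pop 0: in=⊥ → [-1,3] (no change)
  #2 pop 1: in=[-1,3] → [-1,0] (was ⊥); enqueue [0]
  #3 pop 2: in=[-1,3] → [1,5] (was ⊥); enqueue [1]
  #4 pop 0: in=[-1,5] → [-1,5] (was [-1,3]); enqueue [2]
  #5 pop 1: in=[-1,5] → [-1,0] (no change)
  #6 pop 2: in=[-1,5] → [1,5] (no change)

Fixpoint:
  val[0] = [-1,5]
  val[1] = [-1,0]
  val[2] = [1,5]

[-1,0]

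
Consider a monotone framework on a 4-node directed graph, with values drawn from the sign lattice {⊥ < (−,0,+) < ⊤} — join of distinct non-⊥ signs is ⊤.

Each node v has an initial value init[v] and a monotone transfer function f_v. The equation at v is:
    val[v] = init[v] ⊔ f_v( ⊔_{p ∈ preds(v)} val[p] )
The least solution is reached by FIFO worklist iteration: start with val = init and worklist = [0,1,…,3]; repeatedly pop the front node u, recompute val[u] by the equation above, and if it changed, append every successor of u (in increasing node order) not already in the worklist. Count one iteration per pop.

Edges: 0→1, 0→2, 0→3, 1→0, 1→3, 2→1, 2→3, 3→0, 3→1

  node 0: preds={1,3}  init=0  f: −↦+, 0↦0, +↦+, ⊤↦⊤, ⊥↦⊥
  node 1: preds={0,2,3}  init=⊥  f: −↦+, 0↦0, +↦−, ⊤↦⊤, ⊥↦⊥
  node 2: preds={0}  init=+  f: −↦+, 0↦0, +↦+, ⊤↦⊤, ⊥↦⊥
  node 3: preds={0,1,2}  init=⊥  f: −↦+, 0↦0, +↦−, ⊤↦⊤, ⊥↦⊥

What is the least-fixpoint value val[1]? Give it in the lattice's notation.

Trace (8 dequeues):
  [1] u=0 | in ⊥ | out 0 | ==
  [2] u=1 | in ⊤ | out ⊤ | prev ⊥ | push {0}
  [3] u=2 | in 0 | out ⊤ | prev + | push {1}
  [4] u=3 | in ⊤ | out ⊤ | prev ⊥ | push {}
  [5] u=0 | in ⊤ | out ⊤ | prev 0 | push {2,3}
  [6] u=1 | in ⊤ | out ⊤ | ==
  [7] u=2 | in ⊤ | out ⊤ | ==
  [8] u=3 | in ⊤ | out ⊤ | ==

Converged values:
  [0] ⊤
  [1] ⊤
  [2] ⊤
  [3] ⊤

⊤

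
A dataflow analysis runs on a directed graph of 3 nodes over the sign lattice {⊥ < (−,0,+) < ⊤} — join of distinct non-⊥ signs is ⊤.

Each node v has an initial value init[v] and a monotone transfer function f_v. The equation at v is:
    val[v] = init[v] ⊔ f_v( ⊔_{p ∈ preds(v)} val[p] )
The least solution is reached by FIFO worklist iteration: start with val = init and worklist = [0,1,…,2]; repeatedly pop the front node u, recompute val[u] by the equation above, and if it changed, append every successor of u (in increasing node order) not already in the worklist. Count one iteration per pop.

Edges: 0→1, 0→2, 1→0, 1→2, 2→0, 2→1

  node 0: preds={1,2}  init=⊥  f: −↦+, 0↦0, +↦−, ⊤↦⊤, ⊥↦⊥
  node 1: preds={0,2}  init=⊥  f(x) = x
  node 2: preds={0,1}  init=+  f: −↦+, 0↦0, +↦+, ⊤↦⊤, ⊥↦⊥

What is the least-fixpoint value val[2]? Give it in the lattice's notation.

Iteration log — 6 steps:
  step 1. node 0  ⊔preds=+  new=−  old=⊥  +wl: 
  step 2. node 1  ⊔preds=⊤  new=⊤  old=⊥  +wl: 0
  step 3. node 2  ⊔preds=⊤  new=⊤  old=+  +wl: 1
  step 4. node 0  ⊔preds=⊤  new=⊤  old=−  +wl: 2
  step 5. node 1  ⊔preds=⊤  new=⊤  stable
  step 6. node 2  ⊔preds=⊤  new=⊤  stable

Least fixpoint reached:
  node 0: ⊤
  node 1: ⊤
  node 2: ⊤

⊤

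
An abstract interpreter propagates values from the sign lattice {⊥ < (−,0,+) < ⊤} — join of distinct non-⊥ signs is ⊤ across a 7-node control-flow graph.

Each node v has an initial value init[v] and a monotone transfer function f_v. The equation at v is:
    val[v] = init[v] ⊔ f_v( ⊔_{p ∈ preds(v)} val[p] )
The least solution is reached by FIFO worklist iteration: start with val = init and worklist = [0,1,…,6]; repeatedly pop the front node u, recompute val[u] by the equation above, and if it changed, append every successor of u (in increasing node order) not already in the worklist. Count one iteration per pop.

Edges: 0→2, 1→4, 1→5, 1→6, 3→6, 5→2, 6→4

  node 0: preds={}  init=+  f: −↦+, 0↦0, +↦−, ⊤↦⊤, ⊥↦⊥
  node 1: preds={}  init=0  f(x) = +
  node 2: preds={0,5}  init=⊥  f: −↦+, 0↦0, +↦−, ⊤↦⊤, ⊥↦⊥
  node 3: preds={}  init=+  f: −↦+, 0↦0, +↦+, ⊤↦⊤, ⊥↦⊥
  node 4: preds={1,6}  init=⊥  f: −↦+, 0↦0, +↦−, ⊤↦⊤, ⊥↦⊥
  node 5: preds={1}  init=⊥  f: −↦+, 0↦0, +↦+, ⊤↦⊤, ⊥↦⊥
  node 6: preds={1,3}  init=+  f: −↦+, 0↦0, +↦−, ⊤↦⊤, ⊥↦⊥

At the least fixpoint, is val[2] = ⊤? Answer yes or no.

Iteration log — 9 steps:
  step 1. node 0  ⊔preds=⊥  new=+  stable
  step 2. node 1  ⊔preds=⊥  new=⊤  old=0  +wl: 
  step 3. node 2  ⊔preds=+  new=−  old=⊥  +wl: 
  step 4. node 3  ⊔preds=⊥  new=+  stable
  step 5. node 4  ⊔preds=⊤  new=⊤  old=⊥  +wl: 
  step 6. node 5  ⊔preds=⊤  new=⊤  old=⊥  +wl: 2
  step 7. node 6  ⊔preds=⊤  new=⊤  old=+  +wl: 4
  step 8. node 2  ⊔preds=⊤  new=⊤  old=−  +wl: 
  step 9. node 4  ⊔preds=⊤  new=⊤  stable

Least fixpoint reached:
  node 0: +
  node 1: ⊤
  node 2: ⊤
  node 3: +
  node 4: ⊤
  node 5: ⊤
  node 6: ⊤

yes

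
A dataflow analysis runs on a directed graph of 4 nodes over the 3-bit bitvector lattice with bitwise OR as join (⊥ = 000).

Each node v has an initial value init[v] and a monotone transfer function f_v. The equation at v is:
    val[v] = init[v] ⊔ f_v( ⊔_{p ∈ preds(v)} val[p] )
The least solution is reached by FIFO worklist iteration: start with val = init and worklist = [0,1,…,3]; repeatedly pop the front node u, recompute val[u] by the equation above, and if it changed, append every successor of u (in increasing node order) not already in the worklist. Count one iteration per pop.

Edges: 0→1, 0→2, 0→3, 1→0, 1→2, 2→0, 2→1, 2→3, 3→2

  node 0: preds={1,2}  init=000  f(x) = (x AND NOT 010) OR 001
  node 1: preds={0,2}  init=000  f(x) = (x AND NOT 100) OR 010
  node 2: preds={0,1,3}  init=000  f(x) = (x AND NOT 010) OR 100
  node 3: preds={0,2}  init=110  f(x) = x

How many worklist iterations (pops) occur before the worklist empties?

8

Trace (8 dequeues):
  [1] u=0 | in 000 | out 001 | prev 000 | push {}
  [2] u=1 | in 001 | out 011 | prev 000 | push {0}
  [3] u=2 | in 111 | out 101 | prev 000 | push {1}
  [4] u=3 | in 101 | out 111 | prev 110 | push {2}
  [5] u=0 | in 111 | out 101 | prev 001 | push {3}
  [6] u=1 | in 101 | out 011 | ==
  [7] u=2 | in 111 | out 101 | ==
  [8] u=3 | in 101 | out 111 | ==

Converged values:
  [0] 101
  [1] 011
  [2] 101
  [3] 111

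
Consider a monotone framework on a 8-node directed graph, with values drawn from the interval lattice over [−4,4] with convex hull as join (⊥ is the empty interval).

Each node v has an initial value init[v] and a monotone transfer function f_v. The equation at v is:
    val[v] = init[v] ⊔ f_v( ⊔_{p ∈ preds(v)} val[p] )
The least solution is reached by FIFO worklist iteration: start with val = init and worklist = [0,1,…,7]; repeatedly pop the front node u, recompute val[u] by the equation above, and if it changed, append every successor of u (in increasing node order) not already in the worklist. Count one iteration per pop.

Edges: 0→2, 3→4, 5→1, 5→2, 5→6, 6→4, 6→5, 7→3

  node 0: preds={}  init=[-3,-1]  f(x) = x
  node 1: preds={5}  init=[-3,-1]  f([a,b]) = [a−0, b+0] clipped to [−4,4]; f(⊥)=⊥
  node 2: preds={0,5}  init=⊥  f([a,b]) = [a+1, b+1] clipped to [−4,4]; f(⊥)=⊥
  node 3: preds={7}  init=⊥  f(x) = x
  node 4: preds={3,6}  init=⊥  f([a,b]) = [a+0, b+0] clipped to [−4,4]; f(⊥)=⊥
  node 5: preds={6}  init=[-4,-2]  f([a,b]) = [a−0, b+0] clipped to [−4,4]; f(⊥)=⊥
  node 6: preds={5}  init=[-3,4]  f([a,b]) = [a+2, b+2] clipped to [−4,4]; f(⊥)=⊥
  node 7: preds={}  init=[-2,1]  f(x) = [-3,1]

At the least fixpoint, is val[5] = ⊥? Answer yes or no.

Worklist (12 pops):
  #1 pop 0: in=⊥ → [-3,-1] (no change)
  #2 pop 1: in=[-4,-2] → [-4,-1] (was [-3,-1]); enqueue []
  #3 pop 2: in=[-4,-1] → [-3,0] (was ⊥); enqueue []
  #4 pop 3: in=[-2,1] → [-2,1] (was ⊥); enqueue []
  #5 pop 4: in=[-3,4] → [-3,4] (was ⊥); enqueue []
  #6 pop 5: in=[-3,4] → [-4,4] (was [-4,-2]); enqueue [1,2]
  #7 pop 6: in=[-4,4] → [-3,4] (no change)
  #8 pop 7: in=⊥ → [-3,1] (was [-2,1]); enqueue [3]
  #9 pop 1: in=[-4,4] → [-4,4] (was [-4,-1]); enqueue []
  #10 pop 2: in=[-4,4] → [-3,4] (was [-3,0]); enqueue []
  #11 pop 3: in=[-3,1] → [-3,1] (was [-2,1]); enqueue [4]
  #12 pop 4: in=[-3,4] → [-3,4] (no change)

Fixpoint:
  val[0] = [-3,-1]
  val[1] = [-4,4]
  val[2] = [-3,4]
  val[3] = [-3,1]
  val[4] = [-3,4]
  val[5] = [-4,4]
  val[6] = [-3,4]
  val[7] = [-3,1]

no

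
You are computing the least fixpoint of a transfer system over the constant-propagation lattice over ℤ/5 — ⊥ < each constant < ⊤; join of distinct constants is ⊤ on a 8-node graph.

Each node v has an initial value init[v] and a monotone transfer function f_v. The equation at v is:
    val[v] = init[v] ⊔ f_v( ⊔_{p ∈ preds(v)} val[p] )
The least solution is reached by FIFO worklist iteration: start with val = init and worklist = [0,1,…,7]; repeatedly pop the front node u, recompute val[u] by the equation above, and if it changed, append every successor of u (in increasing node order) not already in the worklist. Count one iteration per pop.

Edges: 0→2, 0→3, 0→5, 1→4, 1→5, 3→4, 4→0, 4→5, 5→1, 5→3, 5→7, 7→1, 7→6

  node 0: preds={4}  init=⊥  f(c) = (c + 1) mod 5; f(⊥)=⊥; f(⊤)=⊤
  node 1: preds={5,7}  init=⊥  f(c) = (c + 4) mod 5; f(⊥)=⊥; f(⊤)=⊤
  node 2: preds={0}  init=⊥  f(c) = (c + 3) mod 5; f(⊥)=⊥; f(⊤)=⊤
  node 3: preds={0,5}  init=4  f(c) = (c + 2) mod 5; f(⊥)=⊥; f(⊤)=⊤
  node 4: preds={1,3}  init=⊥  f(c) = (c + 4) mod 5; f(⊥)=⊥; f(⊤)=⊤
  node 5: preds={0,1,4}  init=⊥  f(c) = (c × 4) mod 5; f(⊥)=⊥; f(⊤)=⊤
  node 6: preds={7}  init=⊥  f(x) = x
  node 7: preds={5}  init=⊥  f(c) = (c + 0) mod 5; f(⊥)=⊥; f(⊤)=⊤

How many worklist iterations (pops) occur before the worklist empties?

25

Trace (25 dequeues):
  [1] u=0 | in ⊥ | out ⊥ | ==
  [2] u=1 | in ⊥ | out ⊥ | ==
  [3] u=2 | in ⊥ | out ⊥ | ==
  [4] u=3 | in ⊥ | out 4 | ==
  [5] u=4 | in 4 | out 3 | prev ⊥ | push {0}
  [6] u=5 | in 3 | out 2 | prev ⊥ | push {1,3}
  [7] u=6 | in ⊥ | out ⊥ | ==
  [8] u=7 | in 2 | out 2 | prev ⊥ | push {6}
  [9] u=0 | in 3 | out 4 | prev ⊥ | push {2,5}
  [10] u=1 | in 2 | out 1 | prev ⊥ | push {4}
  [11] u=3 | in ⊤ | out ⊤ | prev 4 | push {}
  [12] u=6 | in 2 | out 2 | prev ⊥ | push {}
  [13] u=2 | in 4 | out 2 | prev ⊥ | push {}
  [14] u=5 | in ⊤ | out ⊤ | prev 2 | push {1,3,7}
  [15] u=4 | in ⊤ | out ⊤ | prev 3 | push {0,5}
  [16] u=1 | in ⊤ | out ⊤ | prev 1 | push {4}
  [17] u=3 | in ⊤ | out ⊤ | ==
  [18] u=7 | in ⊤ | out ⊤ | prev 2 | push {1,6}
  [19] u=0 | in ⊤ | out ⊤ | prev 4 | push {2,3}
  [20] u=5 | in ⊤ | out ⊤ | ==
  [21] u=4 | in ⊤ | out ⊤ | ==
  [22] u=1 | in ⊤ | out ⊤ | ==
  [23] u=6 | in ⊤ | out ⊤ | prev 2 | push {}
  [24] u=2 | in ⊤ | out ⊤ | prev 2 | push {}
  [25] u=3 | in ⊤ | out ⊤ | ==

Converged values:
  [0] ⊤
  [1] ⊤
  [2] ⊤
  [3] ⊤
  [4] ⊤
  [5] ⊤
  [6] ⊤
  [7] ⊤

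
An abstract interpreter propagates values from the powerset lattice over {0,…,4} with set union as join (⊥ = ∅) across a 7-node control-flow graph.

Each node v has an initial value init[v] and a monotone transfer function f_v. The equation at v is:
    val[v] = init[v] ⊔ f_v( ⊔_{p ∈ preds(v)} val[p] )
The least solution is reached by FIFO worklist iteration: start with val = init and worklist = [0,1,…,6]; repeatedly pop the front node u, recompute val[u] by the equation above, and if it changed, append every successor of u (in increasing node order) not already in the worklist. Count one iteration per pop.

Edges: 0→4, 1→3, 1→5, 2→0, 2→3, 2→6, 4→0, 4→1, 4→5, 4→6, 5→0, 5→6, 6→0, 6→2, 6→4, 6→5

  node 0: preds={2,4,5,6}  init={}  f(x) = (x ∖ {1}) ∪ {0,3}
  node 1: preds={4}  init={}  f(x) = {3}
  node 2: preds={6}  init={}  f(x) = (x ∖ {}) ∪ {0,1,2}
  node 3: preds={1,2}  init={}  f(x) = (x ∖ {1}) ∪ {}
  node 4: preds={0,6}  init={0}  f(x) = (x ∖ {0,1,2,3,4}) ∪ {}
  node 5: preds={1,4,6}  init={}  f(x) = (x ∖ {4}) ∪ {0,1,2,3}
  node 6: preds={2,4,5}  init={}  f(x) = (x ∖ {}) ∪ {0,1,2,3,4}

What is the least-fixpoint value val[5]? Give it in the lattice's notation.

{0,1,2,3}

Trace (14 dequeues):
  [1] u=0 | in {0} | out {0,3} | prev {} | push {}
  [2] u=1 | in {0} | out {3} | prev {} | push {}
  [3] u=2 | in {} | out {0,1,2} | prev {} | push {0}
  [4] u=3 | in {0,1,2,3} | out {0,2,3} | prev {} | push {}
  [5] u=4 | in {0,3} | out {0} | ==
  [6] u=5 | in {0,3} | out {0,1,2,3} | prev {} | push {}
  [7] u=6 | in {0,1,2,3} | out {0,1,2,3,4} | prev {} | push {2,4,5}
  [8] u=0 | in {0,1,2,3,4} | out {0,2,3,4} | prev {0,3} | push {}
  [9] u=2 | in {0,1,2,3,4} | out {0,1,2,3,4} | prev {0,1,2} | push {0,3,6}
  [10] u=4 | in {0,1,2,3,4} | out {0} | ==
  [11] u=5 | in {0,1,2,3,4} | out {0,1,2,3} | ==
  [12] u=0 | in {0,1,2,3,4} | out {0,2,3,4} | ==
  [13] u=3 | in {0,1,2,3,4} | out {0,2,3,4} | prev {0,2,3} | push {}
  [14] u=6 | in {0,1,2,3,4} | out {0,1,2,3,4} | ==

Converged values:
  [0] {0,2,3,4}
  [1] {3}
  [2] {0,1,2,3,4}
  [3] {0,2,3,4}
  [4] {0}
  [5] {0,1,2,3}
  [6] {0,1,2,3,4}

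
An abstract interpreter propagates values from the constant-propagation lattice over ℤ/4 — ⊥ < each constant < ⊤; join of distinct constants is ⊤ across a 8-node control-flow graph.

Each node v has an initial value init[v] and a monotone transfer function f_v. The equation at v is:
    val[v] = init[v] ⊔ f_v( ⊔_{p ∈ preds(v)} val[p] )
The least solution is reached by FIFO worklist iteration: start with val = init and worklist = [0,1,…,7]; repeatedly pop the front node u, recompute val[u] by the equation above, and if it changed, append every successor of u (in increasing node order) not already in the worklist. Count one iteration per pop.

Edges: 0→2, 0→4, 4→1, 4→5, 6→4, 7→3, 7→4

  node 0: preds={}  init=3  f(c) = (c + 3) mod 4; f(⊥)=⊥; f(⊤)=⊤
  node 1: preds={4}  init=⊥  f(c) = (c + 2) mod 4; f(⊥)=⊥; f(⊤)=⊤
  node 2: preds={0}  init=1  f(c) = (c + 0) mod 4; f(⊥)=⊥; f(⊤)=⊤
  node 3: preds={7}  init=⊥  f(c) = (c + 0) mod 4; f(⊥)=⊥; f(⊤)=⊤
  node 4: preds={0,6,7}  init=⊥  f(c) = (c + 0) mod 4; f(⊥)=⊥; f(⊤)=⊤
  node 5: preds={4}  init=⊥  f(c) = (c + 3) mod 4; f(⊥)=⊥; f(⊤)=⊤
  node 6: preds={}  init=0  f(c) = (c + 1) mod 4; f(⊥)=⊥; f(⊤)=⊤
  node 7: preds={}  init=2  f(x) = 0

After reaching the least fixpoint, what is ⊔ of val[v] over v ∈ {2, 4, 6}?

Iteration log — 11 steps:
  step 1. node 0  ⊔preds=⊥  new=3  stable
  step 2. node 1  ⊔preds=⊥  new=⊥  stable
  step 3. node 2  ⊔preds=3  new=⊤  old=1  +wl: 
  step 4. node 3  ⊔preds=2  new=2  old=⊥  +wl: 
  step 5. node 4  ⊔preds=⊤  new=⊤  old=⊥  +wl: 1
  step 6. node 5  ⊔preds=⊤  new=⊤  old=⊥  +wl: 
  step 7. node 6  ⊔preds=⊥  new=0  stable
  step 8. node 7  ⊔preds=⊥  new=⊤  old=2  +wl: 3,4
  step 9. node 1  ⊔preds=⊤  new=⊤  old=⊥  +wl: 
  step 10. node 3  ⊔preds=⊤  new=⊤  old=2  +wl: 
  step 11. node 4  ⊔preds=⊤  new=⊤  stable

Least fixpoint reached:
  node 0: 3
  node 1: ⊤
  node 2: ⊤
  node 3: ⊤
  node 4: ⊤
  node 5: ⊤
  node 6: 0
  node 7: ⊤

⊤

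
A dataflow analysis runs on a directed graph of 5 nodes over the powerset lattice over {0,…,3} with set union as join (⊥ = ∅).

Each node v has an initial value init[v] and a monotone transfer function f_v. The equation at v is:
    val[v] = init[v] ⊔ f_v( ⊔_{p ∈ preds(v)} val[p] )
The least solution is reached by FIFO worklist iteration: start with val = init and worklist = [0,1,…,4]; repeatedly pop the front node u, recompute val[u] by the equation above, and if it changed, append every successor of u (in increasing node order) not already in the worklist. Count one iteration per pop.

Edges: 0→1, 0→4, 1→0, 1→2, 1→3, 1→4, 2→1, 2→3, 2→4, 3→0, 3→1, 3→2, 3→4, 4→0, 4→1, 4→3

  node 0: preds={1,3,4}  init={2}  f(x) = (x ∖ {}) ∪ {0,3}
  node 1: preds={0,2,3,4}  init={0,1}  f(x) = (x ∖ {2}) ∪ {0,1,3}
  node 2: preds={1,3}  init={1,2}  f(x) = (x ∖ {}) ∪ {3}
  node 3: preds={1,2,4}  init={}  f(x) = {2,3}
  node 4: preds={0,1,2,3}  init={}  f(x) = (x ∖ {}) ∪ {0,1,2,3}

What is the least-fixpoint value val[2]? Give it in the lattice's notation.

Worklist (9 pops):
  #1 pop 0: in={0,1} → {0,1,2,3} (was {2}); enqueue []
  #2 pop 1: in={0,1,2,3} → {0,1,3} (was {0,1}); enqueue [0]
  #3 pop 2: in={0,1,3} → {0,1,2,3} (was {1,2}); enqueue [1]
  #4 pop 3: in={0,1,2,3} → {2,3} (was {}); enqueue [2]
  #5 pop 4: in={0,1,2,3} → {0,1,2,3} (was {}); enqueue [3]
  #6 pop 0: in={0,1,2,3} → {0,1,2,3} (no change)
  #7 pop 1: in={0,1,2,3} → {0,1,3} (no change)
  #8 pop 2: in={0,1,2,3} → {0,1,2,3} (no change)
  #9 pop 3: in={0,1,2,3} → {2,3} (no change)

Fixpoint:
  val[0] = {0,1,2,3}
  val[1] = {0,1,3}
  val[2] = {0,1,2,3}
  val[3] = {2,3}
  val[4] = {0,1,2,3}

{0,1,2,3}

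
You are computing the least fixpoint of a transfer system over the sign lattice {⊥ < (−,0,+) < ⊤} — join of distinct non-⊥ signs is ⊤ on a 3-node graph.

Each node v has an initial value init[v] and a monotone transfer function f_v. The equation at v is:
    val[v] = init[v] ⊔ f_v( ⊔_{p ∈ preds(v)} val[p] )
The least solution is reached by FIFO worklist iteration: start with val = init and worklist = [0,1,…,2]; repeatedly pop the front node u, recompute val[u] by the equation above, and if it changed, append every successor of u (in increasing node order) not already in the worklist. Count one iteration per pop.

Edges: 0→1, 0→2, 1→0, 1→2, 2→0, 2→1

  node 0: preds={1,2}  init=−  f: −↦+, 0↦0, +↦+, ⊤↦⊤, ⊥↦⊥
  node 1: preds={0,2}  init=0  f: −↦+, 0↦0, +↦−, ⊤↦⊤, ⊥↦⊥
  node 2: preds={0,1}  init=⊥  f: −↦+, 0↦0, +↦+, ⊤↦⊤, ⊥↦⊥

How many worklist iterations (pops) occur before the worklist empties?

5

Iteration log — 5 steps:
  step 1. node 0  ⊔preds=0  new=⊤  old=−  +wl: 
  step 2. node 1  ⊔preds=⊤  new=⊤  old=0  +wl: 0
  step 3. node 2  ⊔preds=⊤  new=⊤  old=⊥  +wl: 1
  step 4. node 0  ⊔preds=⊤  new=⊤  stable
  step 5. node 1  ⊔preds=⊤  new=⊤  stable

Least fixpoint reached:
  node 0: ⊤
  node 1: ⊤
  node 2: ⊤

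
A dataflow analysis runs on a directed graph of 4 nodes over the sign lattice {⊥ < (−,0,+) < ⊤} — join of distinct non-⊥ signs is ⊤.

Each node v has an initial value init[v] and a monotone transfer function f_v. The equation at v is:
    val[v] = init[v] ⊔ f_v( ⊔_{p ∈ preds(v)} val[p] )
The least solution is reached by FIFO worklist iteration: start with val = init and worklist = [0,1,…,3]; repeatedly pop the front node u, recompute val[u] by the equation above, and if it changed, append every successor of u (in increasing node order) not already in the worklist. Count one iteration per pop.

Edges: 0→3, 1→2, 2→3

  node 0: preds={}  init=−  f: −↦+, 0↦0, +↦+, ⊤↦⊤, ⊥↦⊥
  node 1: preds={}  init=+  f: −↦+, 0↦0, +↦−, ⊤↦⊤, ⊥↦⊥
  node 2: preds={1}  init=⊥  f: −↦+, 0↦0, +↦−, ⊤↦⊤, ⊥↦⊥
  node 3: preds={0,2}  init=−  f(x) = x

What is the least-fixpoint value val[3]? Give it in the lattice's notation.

−

Trace (4 dequeues):
  [1] u=0 | in ⊥ | out − | ==
  [2] u=1 | in ⊥ | out + | ==
  [3] u=2 | in + | out − | prev ⊥ | push {}
  [4] u=3 | in − | out − | ==

Converged values:
  [0] −
  [1] +
  [2] −
  [3] −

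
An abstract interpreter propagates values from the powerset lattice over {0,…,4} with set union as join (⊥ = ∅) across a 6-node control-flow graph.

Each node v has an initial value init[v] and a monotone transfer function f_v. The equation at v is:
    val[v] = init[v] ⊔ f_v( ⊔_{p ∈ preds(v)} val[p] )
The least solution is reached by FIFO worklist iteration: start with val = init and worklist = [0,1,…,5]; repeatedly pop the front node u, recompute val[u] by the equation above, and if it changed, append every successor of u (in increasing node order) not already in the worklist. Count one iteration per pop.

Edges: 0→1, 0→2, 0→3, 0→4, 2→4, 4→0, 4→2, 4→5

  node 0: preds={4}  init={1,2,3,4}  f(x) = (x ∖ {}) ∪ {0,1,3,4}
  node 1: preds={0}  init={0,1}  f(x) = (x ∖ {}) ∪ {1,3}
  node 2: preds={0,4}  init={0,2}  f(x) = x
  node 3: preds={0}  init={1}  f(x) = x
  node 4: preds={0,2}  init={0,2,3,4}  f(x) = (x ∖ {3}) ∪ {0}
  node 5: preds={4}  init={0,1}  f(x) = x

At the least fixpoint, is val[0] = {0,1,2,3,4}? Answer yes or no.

Trace (8 dequeues):
  [1] u=0 | in {0,2,3,4} | out {0,1,2,3,4} | prev {1,2,3,4} | push {}
  [2] u=1 | in {0,1,2,3,4} | out {0,1,2,3,4} | prev {0,1} | push {}
  [3] u=2 | in {0,1,2,3,4} | out {0,1,2,3,4} | prev {0,2} | push {}
  [4] u=3 | in {0,1,2,3,4} | out {0,1,2,3,4} | prev {1} | push {}
  [5] u=4 | in {0,1,2,3,4} | out {0,1,2,3,4} | prev {0,2,3,4} | push {0,2}
  [6] u=5 | in {0,1,2,3,4} | out {0,1,2,3,4} | prev {0,1} | push {}
  [7] u=0 | in {0,1,2,3,4} | out {0,1,2,3,4} | ==
  [8] u=2 | in {0,1,2,3,4} | out {0,1,2,3,4} | ==

Converged values:
  [0] {0,1,2,3,4}
  [1] {0,1,2,3,4}
  [2] {0,1,2,3,4}
  [3] {0,1,2,3,4}
  [4] {0,1,2,3,4}
  [5] {0,1,2,3,4}

yes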